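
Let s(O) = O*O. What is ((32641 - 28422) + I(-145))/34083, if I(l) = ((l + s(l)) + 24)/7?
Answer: 50437/238581 ≈ 0.21140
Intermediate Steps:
s(O) = O**2
I(l) = 24/7 + l/7 + l**2/7 (I(l) = ((l + l**2) + 24)/7 = (24 + l + l**2)*(1/7) = 24/7 + l/7 + l**2/7)
((32641 - 28422) + I(-145))/34083 = ((32641 - 28422) + (24/7 + (1/7)*(-145) + (1/7)*(-145)**2))/34083 = (4219 + (24/7 - 145/7 + (1/7)*21025))*(1/34083) = (4219 + (24/7 - 145/7 + 21025/7))*(1/34083) = (4219 + 20904/7)*(1/34083) = (50437/7)*(1/34083) = 50437/238581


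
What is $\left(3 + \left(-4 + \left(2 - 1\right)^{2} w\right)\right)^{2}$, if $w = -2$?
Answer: $9$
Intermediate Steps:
$\left(3 + \left(-4 + \left(2 - 1\right)^{2} w\right)\right)^{2} = \left(3 - \left(4 - \left(2 - 1\right)^{2} \left(-2\right)\right)\right)^{2} = \left(3 - \left(4 - 1^{2} \left(-2\right)\right)\right)^{2} = \left(3 + \left(-4 + 1 \left(-2\right)\right)\right)^{2} = \left(3 - 6\right)^{2} = \left(-3\right)^{2} = 9$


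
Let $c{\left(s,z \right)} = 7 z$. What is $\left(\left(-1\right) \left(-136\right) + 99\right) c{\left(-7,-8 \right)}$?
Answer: $-13160$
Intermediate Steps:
$\left(\left(-1\right) \left(-136\right) + 99\right) c{\left(-7,-8 \right)} = \left(\left(-1\right) \left(-136\right) + 99\right) 7 \left(-8\right) = \left(136 + 99\right) \left(-56\right) = 235 \left(-56\right) = -13160$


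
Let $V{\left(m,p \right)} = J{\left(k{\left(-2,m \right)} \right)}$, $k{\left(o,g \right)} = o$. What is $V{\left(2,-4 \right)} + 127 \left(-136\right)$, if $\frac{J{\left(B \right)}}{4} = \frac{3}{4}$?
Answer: $-17269$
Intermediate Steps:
$J{\left(B \right)} = 3$ ($J{\left(B \right)} = 4 \cdot \frac{3}{4} = 3$)
$V{\left(m,p \right)} = 3$
$V{\left(2,-4 \right)} + 127 \left(-136\right) = 3 + 127 \left(-136\right) = 3 - 17272 = -17269$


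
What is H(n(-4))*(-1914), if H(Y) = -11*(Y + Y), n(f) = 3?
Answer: 126324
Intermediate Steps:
H(Y) = -22*Y
H(n(-4))*(-1914) = -22*3*(-1914) = -66*(-1914) = 126324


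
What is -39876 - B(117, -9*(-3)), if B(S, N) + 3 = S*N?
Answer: -43032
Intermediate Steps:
B(S, N) = -3 + N*S (B(S, N) = -3 + S*N = -3 + N*S)
-39876 - B(117, -9*(-3)) = -39876 - (-3 - 9*(-3)*117) = -39876 - (-3 + 27*117) = -39876 - (-3 + 3159) = -39876 - 1*3156 = -39876 - 3156 = -43032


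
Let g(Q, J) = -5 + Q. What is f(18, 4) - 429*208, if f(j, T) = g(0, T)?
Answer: -89237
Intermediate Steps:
f(j, T) = -5 (f(j, T) = -5 + 0 = -5)
f(18, 4) - 429*208 = -5 - 429*208 = -5 - 89232 = -89237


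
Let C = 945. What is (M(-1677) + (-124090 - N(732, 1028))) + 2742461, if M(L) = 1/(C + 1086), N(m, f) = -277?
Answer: 5318474089/2031 ≈ 2.6186e+6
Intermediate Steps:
M(L) = 1/2031 (M(L) = 1/(945 + 1086) = 1/2031)
(M(-1677) + (-124090 - N(732, 1028))) + 2742461 = (1/2031 + (-124090 - 1*(-277))) + 2742461 = (1/2031 + (-124090 + 277)) + 2742461 = (1/2031 - 123813) + 2742461 = -251464202/2031 + 2742461 = 5318474089/2031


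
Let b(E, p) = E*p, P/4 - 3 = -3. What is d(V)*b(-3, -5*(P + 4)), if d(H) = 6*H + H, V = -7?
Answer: -2940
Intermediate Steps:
P = 0 (P = 12 + 4*(-3) = 12 - 12 = 0)
d(H) = 7*H
d(V)*b(-3, -5*(P + 4)) = (7*(-7))*(-(-15)*(0 + 4)) = -(-147)*(-5*4) = -(-147)*(-20) = -49*60 = -2940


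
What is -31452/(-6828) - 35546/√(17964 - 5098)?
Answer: 2621/569 - 2539*√12866/919 ≈ -308.77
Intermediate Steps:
-31452/(-6828) - 35546/√(17964 - 5098) = -31452*(-1/6828) - 35546*√12866/12866 = 2621/569 - 2539*√12866/919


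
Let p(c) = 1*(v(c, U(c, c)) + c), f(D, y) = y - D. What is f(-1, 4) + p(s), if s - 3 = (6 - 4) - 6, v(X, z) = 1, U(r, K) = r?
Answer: 5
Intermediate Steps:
s = -1 (s = 3 + ((6 - 4) - 6) = 3 + (2 - 6) = 3 - 4 = -1)
p(c) = 1 + c (p(c) = 1*(1 + c) = 1 + c)
f(-1, 4) + p(s) = (4 - 1*(-1)) + (1 - 1) = (4 + 1) + 0 = 5 + 0 = 5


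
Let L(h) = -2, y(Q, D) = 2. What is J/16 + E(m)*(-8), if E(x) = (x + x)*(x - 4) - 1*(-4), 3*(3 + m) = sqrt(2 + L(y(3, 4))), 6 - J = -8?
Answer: -2937/8 ≈ -367.13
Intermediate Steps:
J = 14 (J = 6 - 1*(-8) = 6 + 8 = 14)
m = -3 (m = -3 + sqrt(2 - 2)/3 = -3 + sqrt(0)/3 = -3 + (1/3)*0 = -3 + 0 = -3)
E(x) = 4 + 2*x*(-4 + x) (E(x) = (2*x)*(-4 + x) + 4 = 2*x*(-4 + x) + 4 = 4 + 2*x*(-4 + x))
J/16 + E(m)*(-8) = 14/16 + (4 - 8*(-3) + 2*(-3)**2)*(-8) = 14*(1/16) + (4 + 24 + 2*9)*(-8) = 7/8 + (4 + 24 + 18)*(-8) = 7/8 + 46*(-8) = 7/8 - 368 = -2937/8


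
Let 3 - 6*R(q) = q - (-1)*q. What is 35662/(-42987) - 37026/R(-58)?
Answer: -80286250/42987 ≈ -1867.7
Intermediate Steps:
R(q) = ½ - q/3 (R(q) = ½ - (q - (-1)*q)/6 = ½ - (q + q)/6 = ½ - q/3)
35662/(-42987) - 37026/R(-58) = 35662/(-42987) - 37026/(½ - ⅓*(-58)) = 35662*(-1/42987) - 37026/(½ + 58/3) = -35662/42987 - 37026/119/6 = -35662/42987 - 37026*6/119 = -35662/42987 - 13068/7 = -80286250/42987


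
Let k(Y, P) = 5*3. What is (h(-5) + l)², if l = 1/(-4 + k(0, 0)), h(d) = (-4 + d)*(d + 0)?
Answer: 246016/121 ≈ 2033.2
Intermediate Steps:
h(d) = d*(-4 + d) (h(d) = (-4 + d)*d = d*(-4 + d))
k(Y, P) = 15
l = 1/11 (l = 1/(-4 + 15) = 1/11 ≈ 0.090909)
(h(-5) + l)² = (-5*(-4 - 5) + 1/11)² = (-5*(-9) + 1/11)² = (45 + 1/11)² = (496/11)² = 246016/121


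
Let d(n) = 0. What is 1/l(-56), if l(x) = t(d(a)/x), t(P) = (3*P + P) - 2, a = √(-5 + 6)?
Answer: -½ ≈ -0.50000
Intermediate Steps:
a = 1 (a = √1 = 1)
t(P) = -2 + 4*P (t(P) = 4*P - 2 = -2 + 4*P)
l(x) = -2 (l(x) = -2 + 4*(0/x) = -2 + 4*0 = -2 + 0 = -2)
1/l(-56) = 1/(-2) = -½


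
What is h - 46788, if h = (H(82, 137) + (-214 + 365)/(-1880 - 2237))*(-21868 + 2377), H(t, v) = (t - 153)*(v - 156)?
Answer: -108439442058/4117 ≈ -2.6339e+7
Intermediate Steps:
H(t, v) = (-156 + v)*(-153 + t) (H(t, v) = (-153 + t)*(-156 + v) = (-156 + v)*(-153 + t))
h = -108246815862/4117 (h = ((23868 - 156*82 - 153*137 + 82*137) + (-214 + 365)/(-1880 - 2237))*(-21868 + 2377) = ((23868 - 12792 - 20961 + 11234) + 151/(-4117))*(-19491) = (1349 + 151*(-1/4117))*(-19491) = (1349 - 151/4117)*(-19491) = (5553682/4117)*(-19491) = -108246815862/4117 ≈ -2.6293e+7)
h - 46788 = -108246815862/4117 - 46788 = -108439442058/4117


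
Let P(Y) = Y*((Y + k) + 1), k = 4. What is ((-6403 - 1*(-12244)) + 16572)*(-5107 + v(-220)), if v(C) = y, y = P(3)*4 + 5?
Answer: -112199478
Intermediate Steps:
P(Y) = Y*(5 + Y) (P(Y) = Y*((Y + 4) + 1) = Y*((4 + Y) + 1) = Y*(5 + Y))
y = 101 (y = (3*(5 + 3))*4 + 5 = (3*8)*4 + 5 = 24*4 + 5 = 96 + 5 = 101)
v(C) = 101
((-6403 - 1*(-12244)) + 16572)*(-5107 + v(-220)) = ((-6403 - 1*(-12244)) + 16572)*(-5107 + 101) = ((-6403 + 12244) + 16572)*(-5006) = (5841 + 16572)*(-5006) = 22413*(-5006) = -112199478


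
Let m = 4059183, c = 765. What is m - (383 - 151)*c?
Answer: 3881703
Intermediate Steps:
m - (383 - 151)*c = 4059183 - (383 - 151)*765 = 4059183 - 232*765 = 4059183 - 1*177480 = 4059183 - 177480 = 3881703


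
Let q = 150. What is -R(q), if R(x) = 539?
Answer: -539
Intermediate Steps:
-R(q) = -1*539 = -539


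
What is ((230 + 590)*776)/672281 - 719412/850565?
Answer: 57584502028/571818688765 ≈ 0.10070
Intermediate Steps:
((230 + 590)*776)/672281 - 719412/850565 = (820*776)*(1/672281) - 719412*1/850565 = 636320*(1/672281) - 719412/850565 = 636320/672281 - 719412/850565 = 57584502028/571818688765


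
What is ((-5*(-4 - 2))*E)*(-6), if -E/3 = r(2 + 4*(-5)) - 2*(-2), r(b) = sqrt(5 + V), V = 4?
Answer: 3780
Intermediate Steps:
r(b) = 3 (r(b) = sqrt(5 + 4) = sqrt(9) = 3)
E = -21 (E = -3*(3 - 2*(-2)) = -3*(3 + 4) = -3*7 = -21)
((-5*(-4 - 2))*E)*(-6) = (-5*(-4 - 2)*(-21))*(-6) = (-5*(-6)*(-21))*(-6) = (30*(-21))*(-6) = -630*(-6) = 3780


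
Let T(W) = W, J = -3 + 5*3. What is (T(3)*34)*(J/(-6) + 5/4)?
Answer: -153/2 ≈ -76.500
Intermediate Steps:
J = 12 (J = -3 + 15 = 12)
(T(3)*34)*(J/(-6) + 5/4) = (3*34)*(12/(-6) + 5/4) = 102*(12*(-1/6) + 5*(1/4)) = 102*(-2 + 5/4) = 102*(-3/4) = -153/2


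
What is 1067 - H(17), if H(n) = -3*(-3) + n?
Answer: 1041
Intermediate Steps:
H(n) = 9 + n
1067 - H(17) = 1067 - (9 + 17) = 1067 - 1*26 = 1067 - 26 = 1041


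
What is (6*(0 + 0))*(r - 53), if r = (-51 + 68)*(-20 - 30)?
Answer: 0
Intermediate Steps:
r = -850 (r = 17*(-50) = -850)
(6*(0 + 0))*(r - 53) = (6*(0 + 0))*(-850 - 53) = (6*0)*(-903) = 0*(-903) = 0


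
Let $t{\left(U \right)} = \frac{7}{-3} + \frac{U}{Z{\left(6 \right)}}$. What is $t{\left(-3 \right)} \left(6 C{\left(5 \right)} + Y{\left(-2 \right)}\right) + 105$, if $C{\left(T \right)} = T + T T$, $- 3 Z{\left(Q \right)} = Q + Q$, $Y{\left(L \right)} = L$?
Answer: $- \frac{1061}{6} \approx -176.83$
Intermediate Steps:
$Z{\left(Q \right)} = - \frac{2 Q}{3}$ ($Z{\left(Q \right)} = - \frac{Q + Q}{3} = - \frac{2 Q}{3}$)
$C{\left(T \right)} = T + T^{2}$
$t{\left(U \right)} = - \frac{7}{3} - \frac{U}{4}$ ($t{\left(U \right)} = \frac{7}{-3} + \frac{U}{\left(- \frac{2}{3}\right) 6} = 7 \left(- \frac{1}{3}\right) + \frac{U}{-4} = - \frac{7}{3} + U \left(- \frac{1}{4}\right) = - \frac{7}{3} - \frac{U}{4}$)
$t{\left(-3 \right)} \left(6 C{\left(5 \right)} + Y{\left(-2 \right)}\right) + 105 = \left(- \frac{7}{3} - - \frac{3}{4}\right) \left(6 \cdot 5 \left(1 + 5\right) - 2\right) + 105 = \left(- \frac{7}{3} + \frac{3}{4}\right) \left(6 \cdot 5 \cdot 6 - 2\right) + 105 = - \frac{19 \left(6 \cdot 30 - 2\right)}{12} + 105 = - \frac{19 \left(180 - 2\right)}{12} + 105 = \left(- \frac{19}{12}\right) 178 + 105 = - \frac{1691}{6} + 105 = - \frac{1061}{6}$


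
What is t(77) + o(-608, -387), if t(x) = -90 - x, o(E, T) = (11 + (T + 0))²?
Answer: 141209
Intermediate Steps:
o(E, T) = (11 + T)²
t(77) + o(-608, -387) = (-90 - 1*77) + (11 - 387)² = (-90 - 77) + (-376)² = -167 + 141376 = 141209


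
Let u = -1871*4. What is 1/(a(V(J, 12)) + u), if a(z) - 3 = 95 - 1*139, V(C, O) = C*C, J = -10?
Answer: -1/7525 ≈ -0.00013289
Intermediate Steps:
u = -7484
V(C, O) = C**2
a(z) = -41 (a(z) = 3 + (95 - 1*139) = 3 + (95 - 139) = 3 - 44 = -41)
1/(a(V(J, 12)) + u) = 1/(-41 - 7484) = 1/(-7525) = -1/7525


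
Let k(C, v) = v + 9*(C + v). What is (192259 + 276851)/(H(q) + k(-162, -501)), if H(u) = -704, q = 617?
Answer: -234555/3586 ≈ -65.409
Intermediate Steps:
k(C, v) = 9*C + 10*v (k(C, v) = v + (9*C + 9*v) = 9*C + 10*v)
(192259 + 276851)/(H(q) + k(-162, -501)) = (192259 + 276851)/(-704 + (9*(-162) + 10*(-501))) = 469110/(-704 + (-1458 - 5010)) = 469110/(-704 - 6468) = 469110/(-7172) = 469110*(-1/7172) = -234555/3586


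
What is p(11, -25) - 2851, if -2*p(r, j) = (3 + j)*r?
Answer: -2730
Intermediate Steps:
p(r, j) = -r*(3 + j)/2 (p(r, j) = -(3 + j)*r/2 = -r*(3 + j)/2)
p(11, -25) - 2851 = -1/2*11*(3 - 25) - 2851 = -1/2*11*(-22) - 2851 = 121 - 2851 = -2730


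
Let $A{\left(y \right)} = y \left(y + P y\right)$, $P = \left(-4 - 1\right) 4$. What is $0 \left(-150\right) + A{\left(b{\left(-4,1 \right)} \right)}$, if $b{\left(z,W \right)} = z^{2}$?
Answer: $-4864$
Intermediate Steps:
$P = -20$ ($P = \left(-5\right) 4 = -20$)
$A{\left(y \right)} = - 19 y^{2}$ ($A{\left(y \right)} = y \left(y - 20 y\right) = y \left(- 19 y\right) = - 19 y^{2}$)
$0 \left(-150\right) + A{\left(b{\left(-4,1 \right)} \right)} = 0 \left(-150\right) - 19 \left(\left(-4\right)^{2}\right)^{2} = 0 - 19 \cdot 16^{2} = 0 - 4864 = -4864$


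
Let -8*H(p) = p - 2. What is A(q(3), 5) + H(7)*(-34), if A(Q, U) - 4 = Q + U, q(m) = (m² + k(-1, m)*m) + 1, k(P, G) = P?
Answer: 149/4 ≈ 37.250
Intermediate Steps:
H(p) = ¼ - p/8 (H(p) = -(p - 2)/8 = -(-2 + p)/8 = ¼ - p/8)
q(m) = 1 + m² - m (q(m) = (m² - m) + 1 = 1 + m² - m)
A(Q, U) = 4 + Q + U (A(Q, U) = 4 + (Q + U) = 4 + Q + U)
A(q(3), 5) + H(7)*(-34) = (4 + (1 + 3² - 1*3) + 5) + (¼ - ⅛*7)*(-34) = (4 + (1 + 9 - 3) + 5) + (¼ - 7/8)*(-34) = (4 + 7 + 5) - 5/8*(-34) = 16 + 85/4 = 149/4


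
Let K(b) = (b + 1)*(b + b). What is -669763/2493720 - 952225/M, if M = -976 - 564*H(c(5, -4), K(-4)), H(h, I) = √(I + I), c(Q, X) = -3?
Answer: -18181100741347/278907619680 + 134263725*√3/894752 ≈ 194.72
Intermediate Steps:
K(b) = 2*b*(1 + b) (K(b) = (1 + b)*(2*b) = 2*b*(1 + b))
H(h, I) = √2*√I (H(h, I) = √(2*I) = √2*√I)
M = -976 - 2256*√3 (M = -976 - 564*√2*√(2*(-4)*(1 - 4)) = -976 - 564*√2*√(2*(-4)*(-3)) = -976 - 564*√2*√24 = -976 - 564*√2*2*√6 = -976 - 2256*√3 ≈ -4883.5)
-669763/2493720 - 952225/M = -669763/2493720 - 952225/(-976 - 2256*√3)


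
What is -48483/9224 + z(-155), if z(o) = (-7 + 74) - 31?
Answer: 283581/9224 ≈ 30.744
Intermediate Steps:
z(o) = 36 (z(o) = 67 - 31 = 36)
-48483/9224 + z(-155) = -48483/9224 + 36 = 283581/9224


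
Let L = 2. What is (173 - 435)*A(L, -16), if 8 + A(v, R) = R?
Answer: 6288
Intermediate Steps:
A(v, R) = -8 + R
(173 - 435)*A(L, -16) = (173 - 435)*(-8 - 16) = -262*(-24) = 6288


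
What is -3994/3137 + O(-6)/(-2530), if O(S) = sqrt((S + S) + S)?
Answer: -3994/3137 - 3*I*sqrt(2)/2530 ≈ -1.2732 - 0.0016769*I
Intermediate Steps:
O(S) = sqrt(3)*sqrt(S) (O(S) = sqrt(2*S + S) = sqrt(3*S) = sqrt(3)*sqrt(S))
-3994/3137 + O(-6)/(-2530) = -3994/3137 + (sqrt(3)*sqrt(-6))/(-2530) = -3994*1/3137 + (sqrt(3)*(I*sqrt(6)))*(-1/2530) = -3994/3137 + (3*I*sqrt(2))*(-1/2530) = -3994/3137 - 3*I*sqrt(2)/2530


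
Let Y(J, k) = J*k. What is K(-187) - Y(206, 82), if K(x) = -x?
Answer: -16705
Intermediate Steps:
K(-187) - Y(206, 82) = -1*(-187) - 206*82 = 187 - 1*16892 = 187 - 16892 = -16705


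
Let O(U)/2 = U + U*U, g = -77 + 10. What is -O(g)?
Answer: -8844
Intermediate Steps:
g = -67
O(U) = 2*U + 2*U**2 (O(U) = 2*(U + U*U) = 2*(U + U**2) = 2*U + 2*U**2)
-O(g) = -2*(-67)*(1 - 67) = -2*(-67)*(-66) = -1*8844 = -8844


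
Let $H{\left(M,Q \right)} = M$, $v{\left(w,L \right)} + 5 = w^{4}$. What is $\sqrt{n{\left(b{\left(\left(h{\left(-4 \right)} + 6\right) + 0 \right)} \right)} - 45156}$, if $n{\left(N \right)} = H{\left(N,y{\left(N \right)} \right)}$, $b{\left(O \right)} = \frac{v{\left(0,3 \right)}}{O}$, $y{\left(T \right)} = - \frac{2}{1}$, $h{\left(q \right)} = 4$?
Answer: $\frac{i \sqrt{180626}}{2} \approx 212.5 i$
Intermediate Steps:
$v{\left(w,L \right)} = -5 + w^{4}$
$y{\left(T \right)} = -2$ ($y{\left(T \right)} = \left(-2\right) 1 = -2$)
$b{\left(O \right)} = - \frac{5}{O}$ ($b{\left(O \right)} = \frac{-5 + 0^{4}}{O} = \frac{-5 + 0}{O} = - \frac{5}{O}$)
$n{\left(N \right)} = N$
$\sqrt{n{\left(b{\left(\left(h{\left(-4 \right)} + 6\right) + 0 \right)} \right)} - 45156} = \sqrt{- \frac{5}{\left(4 + 6\right) + 0} - 45156} = \sqrt{- \frac{5}{10 + 0} - 45156} = \sqrt{- \frac{5}{10} - 45156} = \sqrt{\left(-5\right) \frac{1}{10} - 45156} = \sqrt{- \frac{1}{2} - 45156} = \sqrt{- \frac{90313}{2}} = \frac{i \sqrt{180626}}{2}$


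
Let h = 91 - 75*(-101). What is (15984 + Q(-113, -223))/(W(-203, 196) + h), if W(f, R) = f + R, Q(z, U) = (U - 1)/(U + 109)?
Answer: 911200/436563 ≈ 2.0872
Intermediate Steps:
h = 7666 (h = 91 + 7575 = 7666)
Q(z, U) = (-1 + U)/(109 + U)
W(f, R) = R + f
(15984 + Q(-113, -223))/(W(-203, 196) + h) = (15984 + (-1 - 223)/(109 - 223))/((196 - 203) + 7666) = (15984 - 224/(-114))/(-7 + 7666) = (15984 - 1/114*(-224))/7659 = (15984 + 112/57)*(1/7659) = (911200/57)*(1/7659) = 911200/436563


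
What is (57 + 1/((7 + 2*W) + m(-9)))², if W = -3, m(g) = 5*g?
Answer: 6285049/1936 ≈ 3246.4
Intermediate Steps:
(57 + 1/((7 + 2*W) + m(-9)))² = (57 + 1/((7 + 2*(-3)) + 5*(-9)))² = (57 + 1/((7 - 6) - 45))² = (57 + 1/(1 - 45))² = (57 + 1/(-44))² = (57 - 1/44)² = (2507/44)² = 6285049/1936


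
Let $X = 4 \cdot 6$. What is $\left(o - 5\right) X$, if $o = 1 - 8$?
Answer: $-288$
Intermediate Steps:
$o = -7$ ($o = 1 - 8 = -7$)
$X = 24$
$\left(o - 5\right) X = \left(-7 - 5\right) 24 = \left(-12\right) 24 = -288$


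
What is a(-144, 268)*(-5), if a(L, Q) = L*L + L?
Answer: -102960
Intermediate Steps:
a(L, Q) = L + L² (a(L, Q) = L² + L = L + L²)
a(-144, 268)*(-5) = -144*(1 - 144)*(-5) = -144*(-143)*(-5) = 20592*(-5) = -102960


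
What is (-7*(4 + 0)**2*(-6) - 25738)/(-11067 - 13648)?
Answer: 25066/24715 ≈ 1.0142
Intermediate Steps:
(-7*(4 + 0)**2*(-6) - 25738)/(-11067 - 13648) = (-7*4**2*(-6) - 25738)/(-24715) = (-7*16*(-6) - 25738)*(-1/24715) = (-112*(-6) - 25738)*(-1/24715) = (672 - 25738)*(-1/24715) = -25066*(-1/24715) = 25066/24715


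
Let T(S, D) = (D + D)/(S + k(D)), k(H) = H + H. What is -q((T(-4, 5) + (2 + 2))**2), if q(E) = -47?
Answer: 47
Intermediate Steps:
k(H) = 2*H
T(S, D) = 2*D/(S + 2*D) (T(S, D) = (D + D)/(S + 2*D) = (2*D)/(S + 2*D) = 2*D/(S + 2*D))
-q((T(-4, 5) + (2 + 2))**2) = -1*(-47) = 47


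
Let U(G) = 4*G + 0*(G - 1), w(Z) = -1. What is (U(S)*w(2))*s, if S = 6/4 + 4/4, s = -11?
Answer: 110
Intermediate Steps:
S = 5/2 (S = 6*(¼) + 4*(¼) = 3/2 + 1 = 5/2 ≈ 2.5000)
U(G) = 4*G (U(G) = 4*G + 0*(-1 + G) = 4*G + 0 = 4*G)
(U(S)*w(2))*s = ((4*(5/2))*(-1))*(-11) = (10*(-1))*(-11) = -10*(-11) = 110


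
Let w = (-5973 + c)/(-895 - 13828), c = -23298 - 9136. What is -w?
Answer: -38407/14723 ≈ -2.6086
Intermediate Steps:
c = -32434
w = 38407/14723 (w = (-5973 - 32434)/(-895 - 13828) = -38407/(-14723) = -38407*(-1/14723) = 38407/14723 ≈ 2.6086)
-w = -1*38407/14723 = -38407/14723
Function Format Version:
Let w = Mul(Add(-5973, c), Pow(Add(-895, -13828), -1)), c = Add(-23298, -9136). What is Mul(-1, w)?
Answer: Rational(-38407, 14723) ≈ -2.6086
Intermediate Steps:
c = -32434
w = Rational(38407, 14723) (w = Mul(Add(-5973, -32434), Pow(Add(-895, -13828), -1)) = Mul(-38407, Pow(-14723, -1)) = Mul(-38407, Rational(-1, 14723)) = Rational(38407, 14723) ≈ 2.6086)
Mul(-1, w) = Mul(-1, Rational(38407, 14723)) = Rational(-38407, 14723)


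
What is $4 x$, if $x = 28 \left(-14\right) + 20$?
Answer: $-1488$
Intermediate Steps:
$x = -372$ ($x = -392 + 20 = -372$)
$4 x = 4 \left(-372\right) = -1488$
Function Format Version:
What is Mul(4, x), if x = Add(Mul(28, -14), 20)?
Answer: -1488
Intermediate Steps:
x = -372 (x = Add(-392, 20) = -372)
Mul(4, x) = Mul(4, -372) = -1488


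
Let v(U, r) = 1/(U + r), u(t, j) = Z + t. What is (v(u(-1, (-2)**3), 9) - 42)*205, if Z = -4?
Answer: -34235/4 ≈ -8558.8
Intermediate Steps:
u(t, j) = -4 + t
(v(u(-1, (-2)**3), 9) - 42)*205 = (1/((-4 - 1) + 9) - 42)*205 = (1/(-5 + 9) - 42)*205 = (1/4 - 42)*205 = -167/4*205 = -34235/4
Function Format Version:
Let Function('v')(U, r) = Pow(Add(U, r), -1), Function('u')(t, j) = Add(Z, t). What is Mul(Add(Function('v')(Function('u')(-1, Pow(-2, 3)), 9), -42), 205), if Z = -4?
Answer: Rational(-34235, 4) ≈ -8558.8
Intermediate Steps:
Function('u')(t, j) = Add(-4, t)
Mul(Add(Function('v')(Function('u')(-1, Pow(-2, 3)), 9), -42), 205) = Mul(Add(Pow(Add(Add(-4, -1), 9), -1), -42), 205) = Mul(Add(Pow(Add(-5, 9), -1), -42), 205) = Mul(Add(Pow(4, -1), -42), 205) = Mul(Add(Rational(1, 4), -42), 205) = Mul(Rational(-167, 4), 205) = Rational(-34235, 4)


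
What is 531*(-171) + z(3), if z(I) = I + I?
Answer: -90795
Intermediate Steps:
z(I) = 2*I
531*(-171) + z(3) = 531*(-171) + 2*3 = -90801 + 6 = -90795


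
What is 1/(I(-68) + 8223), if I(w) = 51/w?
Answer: 4/32889 ≈ 0.00012162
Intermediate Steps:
1/(I(-68) + 8223) = 1/(51/(-68) + 8223) = 1/(51*(-1/68) + 8223) = 1/(-¾ + 8223) = 1/(32889/4) = 4/32889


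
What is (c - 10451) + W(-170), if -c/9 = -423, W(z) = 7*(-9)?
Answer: -6707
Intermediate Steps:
W(z) = -63
c = 3807 (c = -9*(-423) = 3807)
(c - 10451) + W(-170) = (3807 - 10451) - 63 = -6644 - 63 = -6707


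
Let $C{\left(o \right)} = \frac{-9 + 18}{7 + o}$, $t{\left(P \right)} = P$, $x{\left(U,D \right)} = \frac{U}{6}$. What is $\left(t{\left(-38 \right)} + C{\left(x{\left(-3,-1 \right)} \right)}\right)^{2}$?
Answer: $\frac{226576}{169} \approx 1340.7$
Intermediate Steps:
$x{\left(U,D \right)} = \frac{U}{6}$ ($x{\left(U,D \right)} = U \frac{1}{6} = \frac{U}{6}$)
$C{\left(o \right)} = \frac{9}{7 + o}$
$\left(t{\left(-38 \right)} + C{\left(x{\left(-3,-1 \right)} \right)}\right)^{2} = \left(-38 + \frac{9}{7 + \frac{1}{6} \left(-3\right)}\right)^{2} = \left(-38 + \frac{9}{7 - \frac{1}{2}}\right)^{2} = \left(-38 + \frac{9}{\frac{13}{2}}\right)^{2} = \left(-38 + 9 \cdot \frac{2}{13}\right)^{2} = \left(-38 + \frac{18}{13}\right)^{2} = \left(- \frac{476}{13}\right)^{2} = \frac{226576}{169}$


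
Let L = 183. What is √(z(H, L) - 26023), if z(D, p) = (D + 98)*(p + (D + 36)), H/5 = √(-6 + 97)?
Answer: √(-2286 + 1585*√91) ≈ 113.29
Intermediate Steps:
H = 5*√91 (H = 5*√(-6 + 97) = 5*√91 ≈ 47.697)
z(D, p) = (98 + D)*(36 + D + p) (z(D, p) = (98 + D)*(p + (36 + D)) = (98 + D)*(36 + D + p))
√(z(H, L) - 26023) = √((3528 + (5*√91)² + 98*183 + 134*(5*√91) + (5*√91)*183) - 26023) = √((3528 + 2275 + 17934 + 670*√91 + 915*√91) - 26023) = √((23737 + 1585*√91) - 26023) = √(-2286 + 1585*√91)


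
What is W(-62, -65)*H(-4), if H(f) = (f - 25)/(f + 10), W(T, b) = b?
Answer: 1885/6 ≈ 314.17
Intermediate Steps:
H(f) = (-25 + f)/(10 + f)
W(-62, -65)*H(-4) = -65*(-25 - 4)/(10 - 4) = -65*(-29)/6 = -65*(-29/6) = 1885/6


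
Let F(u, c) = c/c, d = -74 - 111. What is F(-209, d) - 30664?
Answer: -30663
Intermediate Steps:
d = -185
F(u, c) = 1
F(-209, d) - 30664 = 1 - 30664 = -30663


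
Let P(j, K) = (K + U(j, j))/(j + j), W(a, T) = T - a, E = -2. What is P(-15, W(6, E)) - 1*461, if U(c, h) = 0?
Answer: -6911/15 ≈ -460.73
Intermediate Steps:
P(j, K) = K/(2*j) (P(j, K) = (K + 0)/(j + j) = K/((2*j)) = K*(1/(2*j)) = K/(2*j))
P(-15, W(6, E)) - 1*461 = (1/2)*(-2 - 1*6)/(-15) - 1*461 = (1/2)*(-2 - 6)*(-1/15) - 461 = (1/2)*(-8)*(-1/15) - 461 = 4/15 - 461 = -6911/15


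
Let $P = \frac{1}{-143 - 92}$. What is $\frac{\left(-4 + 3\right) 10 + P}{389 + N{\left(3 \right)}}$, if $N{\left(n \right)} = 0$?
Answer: $- \frac{2351}{91415} \approx -0.025718$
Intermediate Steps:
$P = - \frac{1}{235}$ ($P = \frac{1}{-235} = - \frac{1}{235} \approx -0.0042553$)
$\frac{\left(-4 + 3\right) 10 + P}{389 + N{\left(3 \right)}} = \frac{\left(-4 + 3\right) 10 - \frac{1}{235}}{389 + 0} = \frac{\left(-1\right) 10 - \frac{1}{235}}{389} = \left(-10 - \frac{1}{235}\right) \frac{1}{389} = \left(- \frac{2351}{235}\right) \frac{1}{389} = - \frac{2351}{91415}$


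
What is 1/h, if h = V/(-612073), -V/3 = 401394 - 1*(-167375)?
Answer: 612073/1706307 ≈ 0.35871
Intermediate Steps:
V = -1706307 (V = -3*(401394 - 1*(-167375)) = -3*(401394 + 167375) = -3*568769 = -1706307)
h = 1706307/612073 (h = -1706307/(-612073) = -1706307*(-1/612073) = 1706307/612073 ≈ 2.7878)
1/h = 1/(1706307/612073) = 612073/1706307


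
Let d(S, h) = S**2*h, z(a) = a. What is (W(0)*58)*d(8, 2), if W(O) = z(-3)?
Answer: -22272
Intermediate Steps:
d(S, h) = h*S**2
W(O) = -3
(W(0)*58)*d(8, 2) = (-3*58)*(2*8**2) = -348*64 = -174*128 = -22272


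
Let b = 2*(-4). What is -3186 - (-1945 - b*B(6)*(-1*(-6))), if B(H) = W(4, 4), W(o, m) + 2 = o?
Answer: -1337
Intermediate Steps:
W(o, m) = -2 + o
B(H) = 2 (B(H) = -2 + 4 = 2)
b = -8
-3186 - (-1945 - b*B(6)*(-1*(-6))) = -3186 - (-1945 - (-8*2)*(-1*(-6))) = -3186 - (-1945 - (-16)*6) = -3186 - (-1945 - 1*(-96)) = -3186 - (-1945 + 96) = -3186 - 1*(-1849) = -3186 + 1849 = -1337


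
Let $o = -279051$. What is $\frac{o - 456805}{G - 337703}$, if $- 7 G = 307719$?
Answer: $\frac{643874}{333955} \approx 1.928$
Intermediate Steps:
$G = - \frac{307719}{7}$ ($G = \left(- \frac{1}{7}\right) 307719 = - \frac{307719}{7} \approx -43960.0$)
$\frac{o - 456805}{G - 337703} = \frac{-279051 - 456805}{- \frac{307719}{7} - 337703} = - \frac{735856}{- \frac{2671640}{7}} = \left(-735856\right) \left(- \frac{7}{2671640}\right) = \frac{643874}{333955}$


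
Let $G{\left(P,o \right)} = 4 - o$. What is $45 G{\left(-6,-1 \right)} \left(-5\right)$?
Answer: $-1125$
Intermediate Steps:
$45 G{\left(-6,-1 \right)} \left(-5\right) = 45 \left(4 - -1\right) \left(-5\right) = 45 \left(4 + 1\right) \left(-5\right) = 45 \cdot 5 \left(-5\right) = 225 \left(-5\right) = -1125$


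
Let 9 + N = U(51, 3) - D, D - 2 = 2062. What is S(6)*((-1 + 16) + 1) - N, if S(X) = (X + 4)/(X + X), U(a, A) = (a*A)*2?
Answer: 5341/3 ≈ 1780.3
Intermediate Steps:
D = 2064 (D = 2 + 2062 = 2064)
U(a, A) = 2*A*a (U(a, A) = (A*a)*2 = 2*A*a)
S(X) = (4 + X)/(2*X) (S(X) = (4 + X)/((2*X)) = (4 + X)*(1/(2*X)) = (4 + X)/(2*X))
N = -1767 (N = -9 + (2*3*51 - 1*2064) = -9 + (306 - 2064) = -9 - 1758 = -1767)
S(6)*((-1 + 16) + 1) - N = ((½)*(4 + 6)/6)*((-1 + 16) + 1) - 1*(-1767) = ((½)*(⅙)*10)*(15 + 1) + 1767 = (⅚)*16 + 1767 = 40/3 + 1767 = 5341/3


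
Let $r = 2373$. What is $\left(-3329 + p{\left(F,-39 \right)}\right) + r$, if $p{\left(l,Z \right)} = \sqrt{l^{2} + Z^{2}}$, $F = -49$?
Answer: $-956 + \sqrt{3922} \approx -893.37$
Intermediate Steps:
$p{\left(l,Z \right)} = \sqrt{Z^{2} + l^{2}}$
$\left(-3329 + p{\left(F,-39 \right)}\right) + r = \left(-3329 + \sqrt{\left(-39\right)^{2} + \left(-49\right)^{2}}\right) + 2373 = \left(-3329 + \sqrt{1521 + 2401}\right) + 2373 = \left(-3329 + \sqrt{3922}\right) + 2373 = -956 + \sqrt{3922}$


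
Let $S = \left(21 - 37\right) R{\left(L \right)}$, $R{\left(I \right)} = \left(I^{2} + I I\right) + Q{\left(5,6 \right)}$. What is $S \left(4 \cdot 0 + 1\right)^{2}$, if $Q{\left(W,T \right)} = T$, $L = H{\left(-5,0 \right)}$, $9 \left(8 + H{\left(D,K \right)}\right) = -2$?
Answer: $- \frac{183008}{81} \approx -2259.4$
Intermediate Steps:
$H{\left(D,K \right)} = - \frac{74}{9}$ ($H{\left(D,K \right)} = -8 + \frac{1}{9} \left(-2\right) = -8 - \frac{2}{9} = - \frac{74}{9}$)
$L = - \frac{74}{9} \approx -8.2222$
$R{\left(I \right)} = 6 + 2 I^{2}$ ($R{\left(I \right)} = \left(I^{2} + I I\right) + 6 = \left(I^{2} + I^{2}\right) + 6 = 2 I^{2} + 6 = 6 + 2 I^{2}$)
$S = - \frac{183008}{81}$ ($S = \left(21 - 37\right) \left(6 + 2 \left(- \frac{74}{9}\right)^{2}\right) = - 16 \left(6 + 2 \cdot \frac{5476}{81}\right) = - 16 \left(6 + \frac{10952}{81}\right) = \left(-16\right) \frac{11438}{81} = - \frac{183008}{81} \approx -2259.4$)
$S \left(4 \cdot 0 + 1\right)^{2} = - \frac{183008 \left(4 \cdot 0 + 1\right)^{2}}{81} = - \frac{183008 \left(0 + 1\right)^{2}}{81} = - \frac{183008 \cdot 1^{2}}{81} = \left(- \frac{183008}{81}\right) 1 = - \frac{183008}{81}$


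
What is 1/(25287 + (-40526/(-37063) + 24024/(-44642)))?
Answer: 63637171/1609228480007 ≈ 3.9545e-5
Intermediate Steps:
1/(25287 + (-40526/(-37063) + 24024/(-44642))) = 1/(25287 + (-40526*(-1/37063) + 24024*(-1/44642))) = 1/(25287 + (40526/37063 - 924/1717)) = 1/(25287 + 35336930/63637171) = 1/(1609228480007/63637171) = 63637171/1609228480007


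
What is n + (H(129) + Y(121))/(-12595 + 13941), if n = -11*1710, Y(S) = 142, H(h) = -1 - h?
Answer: -12659124/673 ≈ -18810.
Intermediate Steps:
n = -18810
n + (H(129) + Y(121))/(-12595 + 13941) = -18810 + ((-1 - 1*129) + 142)/(-12595 + 13941) = -18810 + ((-1 - 129) + 142)/1346 = -18810 + (-130 + 142)*(1/1346) = -18810 + 12*(1/1346) = -18810 + 6/673 = -12659124/673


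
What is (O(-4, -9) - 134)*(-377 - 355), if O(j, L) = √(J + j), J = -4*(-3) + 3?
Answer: 98088 - 732*√11 ≈ 95660.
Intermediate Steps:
J = 15 (J = 12 + 3 = 15)
O(j, L) = √(15 + j)
(O(-4, -9) - 134)*(-377 - 355) = (√(15 - 4) - 134)*(-377 - 355) = (√11 - 134)*(-732) = (-134 + √11)*(-732) = 98088 - 732*√11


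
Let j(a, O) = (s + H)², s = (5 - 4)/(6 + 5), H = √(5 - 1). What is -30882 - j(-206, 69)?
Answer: -3737251/121 ≈ -30886.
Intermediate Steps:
H = 2 (H = √4 = 2)
s = 1/11 ≈ 0.090909
j(a, O) = 529/121 (j(a, O) = (1/11 + 2)² = (23/11)² = 529/121)
-30882 - j(-206, 69) = -30882 - 1*529/121 = -30882 - 529/121 = -3737251/121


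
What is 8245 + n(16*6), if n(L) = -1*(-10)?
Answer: 8255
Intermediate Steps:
n(L) = 10
8245 + n(16*6) = 8245 + 10 = 8255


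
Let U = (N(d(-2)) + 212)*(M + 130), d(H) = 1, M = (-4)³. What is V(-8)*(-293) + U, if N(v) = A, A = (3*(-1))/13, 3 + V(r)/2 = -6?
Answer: 250260/13 ≈ 19251.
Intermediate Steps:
V(r) = -18 (V(r) = -6 + 2*(-6) = -6 - 12 = -18)
M = -64
A = -3/13 (A = -3*1/13 = -3/13 ≈ -0.23077)
N(v) = -3/13
U = 181698/13 (U = (-3/13 + 212)*(-64 + 130) = (2753/13)*66 = 181698/13 ≈ 13977.)
V(-8)*(-293) + U = -18*(-293) + 181698/13 = 5274 + 181698/13 = 250260/13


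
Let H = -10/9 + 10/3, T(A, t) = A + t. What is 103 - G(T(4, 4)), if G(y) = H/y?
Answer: 1849/18 ≈ 102.72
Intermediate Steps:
H = 20/9 (H = -10*⅑ + 10*(⅓) = -10/9 + 10/3 = 20/9 ≈ 2.2222)
G(y) = 20/(9*y)
103 - G(T(4, 4)) = 103 - 20/(9*(4 + 4)) = 103 - 20/(9*8) = 103 - 1*5/18 = 103 - 5/18 = 1849/18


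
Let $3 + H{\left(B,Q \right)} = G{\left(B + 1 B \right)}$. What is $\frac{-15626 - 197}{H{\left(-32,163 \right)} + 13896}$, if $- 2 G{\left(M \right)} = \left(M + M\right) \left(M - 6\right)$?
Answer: $- \frac{15823}{9413} \approx -1.681$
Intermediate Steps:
$G{\left(M \right)} = - M \left(-6 + M\right)$ ($G{\left(M \right)} = - \frac{\left(M + M\right) \left(M - 6\right)}{2} = - \frac{2 M \left(-6 + M\right)}{2} = - M \left(-6 + M\right)$)
$H{\left(B,Q \right)} = -3 + 2 B \left(6 - 2 B\right)$ ($H{\left(B,Q \right)} = -3 + \left(B + 1 B\right) \left(6 - \left(B + 1 B\right)\right) = -3 + \left(B + B\right) \left(6 - \left(B + B\right)\right) = -3 + 2 B \left(6 - 2 B\right)$)
$\frac{-15626 - 197}{H{\left(-32,163 \right)} + 13896} = \frac{-15626 - 197}{\left(-3 - - 128 \left(-3 - 32\right)\right) + 13896} = - \frac{15823}{\left(-3 - \left(-128\right) \left(-35\right)\right) + 13896} = - \frac{15823}{\left(-3 - 4480\right) + 13896} = - \frac{15823}{-4483 + 13896} = - \frac{15823}{9413}$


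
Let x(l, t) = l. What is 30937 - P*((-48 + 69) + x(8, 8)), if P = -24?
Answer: 31633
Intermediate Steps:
30937 - P*((-48 + 69) + x(8, 8)) = 30937 - (-24)*((-48 + 69) + 8) = 30937 - (-24)*(21 + 8) = 30937 - (-24)*29 = 30937 - 1*(-696) = 30937 + 696 = 31633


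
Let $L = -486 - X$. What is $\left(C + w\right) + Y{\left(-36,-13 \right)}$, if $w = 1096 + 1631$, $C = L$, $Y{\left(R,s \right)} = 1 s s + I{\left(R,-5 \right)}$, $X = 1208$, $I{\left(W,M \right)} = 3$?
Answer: $1205$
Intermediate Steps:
$Y{\left(R,s \right)} = 3 + s^{2}$ ($Y{\left(R,s \right)} = 1 s s + 3 = 1 s^{2} + 3 = s^{2} + 3 = 3 + s^{2}$)
$L = -1694$ ($L = -486 - 1208 = -1694$)
$C = -1694$
$w = 2727$
$\left(C + w\right) + Y{\left(-36,-13 \right)} = \left(-1694 + 2727\right) + \left(3 + \left(-13\right)^{2}\right) = 1033 + \left(3 + 169\right) = 1033 + 172 = 1205$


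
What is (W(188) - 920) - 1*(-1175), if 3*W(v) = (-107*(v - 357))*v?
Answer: 3400369/3 ≈ 1.1335e+6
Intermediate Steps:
W(v) = v*(38199 - 107*v)/3 (W(v) = ((-107*(v - 357))*v)/3 = ((-107*(-357 + v))*v)/3 = ((38199 - 107*v)*v)/3 = (v*(38199 - 107*v))/3 = v*(38199 - 107*v)/3)
(W(188) - 920) - 1*(-1175) = ((107/3)*188*(357 - 1*188) - 920) - 1*(-1175) = ((107/3)*188*(357 - 188) - 920) + 1175 = ((107/3)*188*169 - 920) + 1175 = (3399604/3 - 920) + 1175 = 3396844/3 + 1175 = 3400369/3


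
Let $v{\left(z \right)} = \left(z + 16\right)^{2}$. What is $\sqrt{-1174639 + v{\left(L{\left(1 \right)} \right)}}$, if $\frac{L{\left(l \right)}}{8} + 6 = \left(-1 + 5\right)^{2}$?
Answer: $i \sqrt{1165423} \approx 1079.5 i$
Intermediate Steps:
$L{\left(l \right)} = 80$ ($L{\left(l \right)} = -48 + 8 \left(-1 + 5\right)^{2} = -48 + 8 \cdot 4^{2} = -48 + 8 \cdot 16 = -48 + 128 = 80$)
$v{\left(z \right)} = \left(16 + z\right)^{2}$
$\sqrt{-1174639 + v{\left(L{\left(1 \right)} \right)}} = \sqrt{-1174639 + \left(16 + 80\right)^{2}} = \sqrt{-1174639 + 96^{2}} = \sqrt{-1174639 + 9216} = \sqrt{-1165423} = i \sqrt{1165423}$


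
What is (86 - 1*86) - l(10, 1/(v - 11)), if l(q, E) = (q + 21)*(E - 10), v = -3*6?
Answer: 9021/29 ≈ 311.07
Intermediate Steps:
v = -18
l(q, E) = (-10 + E)*(21 + q) (l(q, E) = (21 + q)*(-10 + E) = (-10 + E)*(21 + q))
(86 - 1*86) - l(10, 1/(v - 11)) = (86 - 1*86) - (-210 - 10*10 + 21/(-18 - 11) + 10/(-18 - 11)) = (86 - 86) - (-210 - 100 + 21/(-29) + 10/(-29)) = 0 - (-210 - 100 + 21*(-1/29) - 1/29*10) = 0 - (-210 - 100 - 21/29 - 10/29) = 0 - 1*(-9021/29) = 0 + 9021/29 = 9021/29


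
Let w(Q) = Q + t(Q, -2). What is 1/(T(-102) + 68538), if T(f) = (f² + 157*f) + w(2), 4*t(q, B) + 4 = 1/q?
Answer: 8/503433 ≈ 1.5891e-5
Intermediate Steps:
t(q, B) = -1 + 1/(4*q)
w(Q) = Q + (¼ - Q)/Q
T(f) = 9/8 + f² + 157*f (T(f) = (f² + 157*f) + (-1 + 2 + (¼)/2) = (f² + 157*f) + (-1 + 2 + (¼)*(½)) = (f² + 157*f) + (-1 + 2 + ⅛) = (f² + 157*f) + 9/8 = 9/8 + f² + 157*f)
1/(T(-102) + 68538) = 1/((9/8 + (-102)² + 157*(-102)) + 68538) = 1/((9/8 + 10404 - 16014) + 68538) = 1/(-44871/8 + 68538) = 1/(503433/8) = 8/503433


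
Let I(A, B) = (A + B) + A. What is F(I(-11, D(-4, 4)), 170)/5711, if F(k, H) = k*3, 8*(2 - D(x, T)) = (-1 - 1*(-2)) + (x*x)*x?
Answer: -291/45688 ≈ -0.0063693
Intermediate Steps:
D(x, T) = 15/8 - x**3/8 (D(x, T) = 2 - ((-1 - 1*(-2)) + (x*x)*x)/8 = 2 - ((-1 + 2) + x**2*x)/8 = 2 - (1 + x**3)/8 = 2 + (-1/8 - x**3/8) = 15/8 - x**3/8)
I(A, B) = B + 2*A
F(k, H) = 3*k
F(I(-11, D(-4, 4)), 170)/5711 = (3*((15/8 - 1/8*(-4)**3) + 2*(-11)))/5711 = (3*((15/8 - 1/8*(-64)) - 22))*(1/5711) = (3*((15/8 + 8) - 22))*(1/5711) = (3*(79/8 - 22))*(1/5711) = (3*(-97/8))*(1/5711) = -291/8*1/5711 = -291/45688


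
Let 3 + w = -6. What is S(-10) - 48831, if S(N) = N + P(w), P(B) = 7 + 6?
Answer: -48828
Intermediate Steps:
w = -9 (w = -3 - 6 = -9)
P(B) = 13
S(N) = 13 + N (S(N) = N + 13 = 13 + N)
S(-10) - 48831 = (13 - 10) - 48831 = 3 - 48831 = -48828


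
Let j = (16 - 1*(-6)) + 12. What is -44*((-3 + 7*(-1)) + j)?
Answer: -1056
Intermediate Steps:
j = 34 (j = (16 + 6) + 12 = 22 + 12 = 34)
-44*((-3 + 7*(-1)) + j) = -44*((-3 + 7*(-1)) + 34) = -44*((-3 - 7) + 34) = -44*(-10 + 34) = -44*24 = -1056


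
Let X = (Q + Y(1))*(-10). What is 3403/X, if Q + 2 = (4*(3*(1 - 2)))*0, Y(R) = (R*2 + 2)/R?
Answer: -3403/20 ≈ -170.15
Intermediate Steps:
Y(R) = (2 + 2*R)/R (Y(R) = (2*R + 2)/R = (2 + 2*R)/R)
Q = -2 (Q = -2 + (4*(3*(1 - 2)))*0 = -2 + (4*(3*(-1)))*0 = -2 + (4*(-3))*0 = -2 - 12*0 = -2 + 0 = -2)
X = -20 (X = (-2 + (2 + 2/1))*(-10) = (-2 + (2 + 2*1))*(-10) = (-2 + (2 + 2))*(-10) = (-2 + 4)*(-10) = 2*(-10) = -20)
3403/X = 3403/(-20) = 3403*(-1/20) = -3403/20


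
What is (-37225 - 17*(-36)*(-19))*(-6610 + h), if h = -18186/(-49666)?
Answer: 8018586668561/24833 ≈ 3.2290e+8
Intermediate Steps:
h = 9093/24833 (h = -18186*(-1/49666) = 9093/24833 ≈ 0.36617)
(-37225 - 17*(-36)*(-19))*(-6610 + h) = (-37225 - 17*(-36)*(-19))*(-6610 + 9093/24833) = (-37225 + 612*(-19))*(-164137037/24833) = (-37225 - 11628)*(-164137037/24833) = -48853*(-164137037/24833) = 8018586668561/24833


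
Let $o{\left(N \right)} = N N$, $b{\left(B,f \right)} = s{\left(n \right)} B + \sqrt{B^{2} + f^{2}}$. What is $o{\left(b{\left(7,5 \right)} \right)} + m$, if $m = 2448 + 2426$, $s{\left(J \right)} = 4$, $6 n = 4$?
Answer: $5732 + 56 \sqrt{74} \approx 6213.7$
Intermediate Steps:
$n = \frac{2}{3}$ ($n = \frac{1}{6} \cdot 4 = \frac{2}{3} \approx 0.66667$)
$b{\left(B,f \right)} = \sqrt{B^{2} + f^{2}} + 4 B$ ($b{\left(B,f \right)} = 4 B + \sqrt{B^{2} + f^{2}} = \sqrt{B^{2} + f^{2}} + 4 B$)
$o{\left(N \right)} = N^{2}$
$m = 4874$
$o{\left(b{\left(7,5 \right)} \right)} + m = \left(\sqrt{7^{2} + 5^{2}} + 4 \cdot 7\right)^{2} + 4874 = \left(\sqrt{49 + 25} + 28\right)^{2} + 4874 = \left(\sqrt{74} + 28\right)^{2} + 4874 = \left(28 + \sqrt{74}\right)^{2} + 4874 = 4874 + \left(28 + \sqrt{74}\right)^{2}$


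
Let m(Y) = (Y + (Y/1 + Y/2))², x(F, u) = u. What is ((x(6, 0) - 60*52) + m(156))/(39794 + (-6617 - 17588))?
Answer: 148980/15589 ≈ 9.5567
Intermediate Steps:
m(Y) = 25*Y²/4 (m(Y) = (Y + (Y*1 + Y*(½)))² = (Y + (Y + Y/2))² = (Y + 3*Y/2)² = (5*Y/2)² = 25*Y²/4)
((x(6, 0) - 60*52) + m(156))/(39794 + (-6617 - 17588)) = ((0 - 60*52) + (25/4)*156²)/(39794 + (-6617 - 17588)) = ((0 - 3120) + (25/4)*24336)/(39794 - 24205) = (-3120 + 152100)/15589 = 148980*(1/15589) = 148980/15589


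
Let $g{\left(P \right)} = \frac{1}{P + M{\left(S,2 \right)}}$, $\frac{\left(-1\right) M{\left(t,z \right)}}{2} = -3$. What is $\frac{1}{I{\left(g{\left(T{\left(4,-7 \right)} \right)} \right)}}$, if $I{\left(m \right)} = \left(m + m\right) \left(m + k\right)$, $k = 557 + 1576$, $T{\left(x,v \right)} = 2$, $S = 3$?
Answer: $\frac{32}{17065} \approx 0.0018752$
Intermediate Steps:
$M{\left(t,z \right)} = 6$ ($M{\left(t,z \right)} = \left(-2\right) \left(-3\right) = 6$)
$k = 2133$
$g{\left(P \right)} = \frac{1}{6 + P}$ ($g{\left(P \right)} = \frac{1}{P + 6} = \frac{1}{6 + P}$)
$I{\left(m \right)} = 2 m \left(2133 + m\right)$ ($I{\left(m \right)} = \left(m + m\right) \left(m + 2133\right) = 2 m \left(2133 + m\right)$)
$\frac{1}{I{\left(g{\left(T{\left(4,-7 \right)} \right)} \right)}} = \frac{1}{2 \frac{1}{6 + 2} \left(2133 + \frac{1}{6 + 2}\right)} = \frac{1}{2 \cdot \frac{1}{8} \left(2133 + \frac{1}{8}\right)} = \frac{1}{2 \cdot \frac{1}{8} \cdot \frac{17065}{8}} = \frac{1}{\frac{17065}{32}} = \frac{32}{17065}$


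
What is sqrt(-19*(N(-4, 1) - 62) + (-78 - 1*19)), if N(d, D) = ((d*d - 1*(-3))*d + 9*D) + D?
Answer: sqrt(2335) ≈ 48.322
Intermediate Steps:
N(d, D) = 10*D + d*(3 + d**2) (N(d, D) = ((d**2 + 3)*d + 9*D) + D = ((3 + d**2)*d + 9*D) + D = (d*(3 + d**2) + 9*D) + D = (9*D + d*(3 + d**2)) + D = 10*D + d*(3 + d**2))
sqrt(-19*(N(-4, 1) - 62) + (-78 - 1*19)) = sqrt(-19*(((-4)**3 + 3*(-4) + 10*1) - 62) + (-78 - 1*19)) = sqrt(-19*((-64 - 12 + 10) - 62) + (-78 - 19)) = sqrt(-19*(-66 - 62) - 97) = sqrt(-19*(-128) - 97) = sqrt(2432 - 97) = sqrt(2335)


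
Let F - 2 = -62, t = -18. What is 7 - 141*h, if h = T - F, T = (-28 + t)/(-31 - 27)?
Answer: -248380/29 ≈ -8564.8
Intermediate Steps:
F = -60 (F = 2 - 62 = -60)
T = 23/29 (T = (-28 - 18)/(-31 - 27) = -46/(-58) = -46*(-1/58) = 23/29 ≈ 0.79310)
h = 1763/29 (h = 23/29 - 1*(-60) = 23/29 + 60 = 1763/29 ≈ 60.793)
7 - 141*h = 7 - 141*1763/29 = 7 - 248583/29 = -248380/29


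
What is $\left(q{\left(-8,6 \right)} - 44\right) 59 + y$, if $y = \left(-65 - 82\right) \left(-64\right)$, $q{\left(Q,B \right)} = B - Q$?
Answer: $7638$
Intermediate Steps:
$y = 9408$ ($y = \left(-147\right) \left(-64\right) = 9408$)
$\left(q{\left(-8,6 \right)} - 44\right) 59 + y = \left(\left(6 - -8\right) - 44\right) 59 + 9408 = \left(\left(6 + 8\right) - 44\right) 59 + 9408 = \left(14 - 44\right) 59 + 9408 = \left(-30\right) 59 + 9408 = -1770 + 9408 = 7638$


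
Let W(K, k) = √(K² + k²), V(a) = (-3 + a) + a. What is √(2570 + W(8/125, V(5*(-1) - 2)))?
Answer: √(1606250 + 5*√4515689)/25 ≈ 50.863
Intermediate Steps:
V(a) = -3 + 2*a
√(2570 + W(8/125, V(5*(-1) - 2))) = √(2570 + √((8/125)² + (-3 + 2*(5*(-1) - 2))²)) = √(2570 + √((8*(1/125))² + (-3 + 2*(-5 - 2))²)) = √(2570 + √((8/125)² + (-3 + 2*(-7))²)) = √(2570 + √(64/15625 + (-3 - 14)²)) = √(2570 + √(64/15625 + (-17)²)) = √(2570 + √(64/15625 + 289)) = √(2570 + √(4515689/15625)) = √(2570 + √4515689/125)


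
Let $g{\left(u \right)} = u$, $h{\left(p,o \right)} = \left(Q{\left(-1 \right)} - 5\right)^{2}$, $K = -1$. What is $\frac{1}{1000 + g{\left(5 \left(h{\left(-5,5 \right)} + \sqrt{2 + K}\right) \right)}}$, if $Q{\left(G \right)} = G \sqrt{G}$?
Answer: $\frac{9}{10145} - \frac{2 i}{50725} \approx 0.00088714 - 3.9428 \cdot 10^{-5} i$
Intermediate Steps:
$Q{\left(G \right)} = G^{\frac{3}{2}}$
$h{\left(p,o \right)} = \left(-5 - i\right)^{2}$ ($h{\left(p,o \right)} = \left(\left(-1\right)^{\frac{3}{2}} - 5\right)^{2} = \left(- i - 5\right)^{2} = \left(-5 - i\right)^{2}$)
$\frac{1}{1000 + g{\left(5 \left(h{\left(-5,5 \right)} + \sqrt{2 + K}\right) \right)}} = \frac{1}{1000 + 5 \left(\left(5 + i\right)^{2} + \sqrt{2 - 1}\right)} = \frac{1}{1000 + 5 \left(\left(5 + i\right)^{2} + \sqrt{1}\right)} = \frac{1}{1000 + 5 \left(\left(5 + i\right)^{2} + 1\right)} = \frac{1}{1000 + 5 \left(1 + \left(5 + i\right)^{2}\right)} = \frac{1}{1000 + \left(5 + 5 \left(5 + i\right)^{2}\right)} = \frac{1}{1005 + 5 \left(5 + i\right)^{2}}$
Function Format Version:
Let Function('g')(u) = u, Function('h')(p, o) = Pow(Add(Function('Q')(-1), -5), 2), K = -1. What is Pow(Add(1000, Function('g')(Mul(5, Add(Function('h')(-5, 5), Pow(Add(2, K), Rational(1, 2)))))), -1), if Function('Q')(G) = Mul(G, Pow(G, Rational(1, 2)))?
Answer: Add(Rational(9, 10145), Mul(Rational(-2, 50725), I)) ≈ Add(0.00088714, Mul(-3.9428e-5, I))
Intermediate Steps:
Function('Q')(G) = Pow(G, Rational(3, 2))
Function('h')(p, o) = Pow(Add(-5, Mul(-1, I)), 2) (Function('h')(p, o) = Pow(Add(Pow(-1, Rational(3, 2)), -5), 2) = Pow(Add(Mul(-1, I), -5), 2) = Pow(Add(-5, Mul(-1, I)), 2))
Pow(Add(1000, Function('g')(Mul(5, Add(Function('h')(-5, 5), Pow(Add(2, K), Rational(1, 2)))))), -1) = Pow(Add(1000, Mul(5, Add(Pow(Add(5, I), 2), Pow(Add(2, -1), Rational(1, 2))))), -1) = Pow(Add(1000, Mul(5, Add(Pow(Add(5, I), 2), Pow(1, Rational(1, 2))))), -1) = Pow(Add(1000, Mul(5, Add(Pow(Add(5, I), 2), 1))), -1) = Pow(Add(1000, Mul(5, Add(1, Pow(Add(5, I), 2)))), -1) = Pow(Add(1000, Add(5, Mul(5, Pow(Add(5, I), 2)))), -1) = Pow(Add(1005, Mul(5, Pow(Add(5, I), 2))), -1)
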